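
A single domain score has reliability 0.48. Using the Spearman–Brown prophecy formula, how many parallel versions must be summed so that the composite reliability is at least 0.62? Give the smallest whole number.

k ≥ ρ*(1−ρ₁)/(ρ₁(1−ρ*)) = 0.62·0.52 / (0.48·0.38) = 1.768.
Smallest integer k = 2.

2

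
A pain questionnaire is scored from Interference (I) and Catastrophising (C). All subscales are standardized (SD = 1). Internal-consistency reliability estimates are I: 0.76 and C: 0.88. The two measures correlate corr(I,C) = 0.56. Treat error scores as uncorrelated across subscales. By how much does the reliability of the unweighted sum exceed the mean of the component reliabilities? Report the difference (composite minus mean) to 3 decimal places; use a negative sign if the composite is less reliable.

0.065

Var(sum) = 2 + 1.12 = 3.12; true-score variance = 1.64 + 1.12 = 2.76; composite reliability = 0.8846.
Mean component reliability = 0.8200.
Difference = 0.8846 − 0.8200 = 0.065.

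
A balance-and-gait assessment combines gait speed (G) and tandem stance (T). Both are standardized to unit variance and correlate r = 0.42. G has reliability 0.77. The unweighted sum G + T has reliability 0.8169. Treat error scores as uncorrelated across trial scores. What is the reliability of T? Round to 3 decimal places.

Var(G+T) = 2 + 2·0.42 = 2.840.
True-score variance = ρ_G + ρ_T + 2·0.42, so 0.8169 = (0.77 + ρ_T + 0.84) / 2.840.
ρ_T = 0.8169·2.840 − 0.77 − 0.84 = 0.710.

0.710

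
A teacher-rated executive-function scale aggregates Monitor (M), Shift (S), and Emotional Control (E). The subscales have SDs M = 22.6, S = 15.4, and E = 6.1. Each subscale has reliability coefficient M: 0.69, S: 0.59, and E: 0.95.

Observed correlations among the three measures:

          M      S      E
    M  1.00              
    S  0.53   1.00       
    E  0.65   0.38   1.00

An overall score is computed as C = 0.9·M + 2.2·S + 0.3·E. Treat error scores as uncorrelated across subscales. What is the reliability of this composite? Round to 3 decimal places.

Var(C) = 0.9²·22.6² + 2.2²·15.4² + 0.3²·6.1² + 2·[1.98·22.6·15.4·0.53 + 0.27·22.6·6.1·0.65 + 0.66·15.4·6.1·0.38] = 1564.92 + 825.976 = 2390.89.
Because errors are independent across components, Cov(Tᵢ,Tⱼ) = Cov(Xᵢ,Xⱼ); the off-diagonal part of the true-score variance is the same as above.
True-score variance = [0.9²·22.6²·0.69 + 2.2²·15.4²·0.59 + 0.3²·6.1²·0.95] + 825.976 = 965.879 + 825.976 = 1791.85.
Reliability = 1791.85 / 2390.89 = 0.749.

0.749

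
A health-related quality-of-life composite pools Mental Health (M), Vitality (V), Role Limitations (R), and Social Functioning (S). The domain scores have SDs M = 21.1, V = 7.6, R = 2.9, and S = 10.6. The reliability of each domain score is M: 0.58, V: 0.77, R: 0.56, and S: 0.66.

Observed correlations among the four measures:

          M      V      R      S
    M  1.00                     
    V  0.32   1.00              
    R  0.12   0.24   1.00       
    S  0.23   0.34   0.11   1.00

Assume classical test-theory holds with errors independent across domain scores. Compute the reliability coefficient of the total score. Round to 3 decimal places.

0.736

Var(M+V+R+S) = 21.1² + 7.6² + 2.9² + 10.6² + 2·[21.1·7.6·0.32 + 21.1·2.9·0.12 + 21.1·10.6·0.23 + 7.6·2.9·0.24 + 7.6·10.6·0.34 + 2.9·10.6·0.11] = 623.74 + 292.322 = 916.062.
Because errors are independent across components, Cov(Tᵢ,Tⱼ) = Cov(Xᵢ,Xⱼ); the off-diagonal part of the true-score variance is the same as above.
True-score variance = [21.1²·0.58 + 7.6²·0.77 + 2.9²·0.56 + 10.6²·0.66] + 292.322 = 381.564 + 292.322 = 673.887.
Reliability = 673.887 / 916.062 = 0.736.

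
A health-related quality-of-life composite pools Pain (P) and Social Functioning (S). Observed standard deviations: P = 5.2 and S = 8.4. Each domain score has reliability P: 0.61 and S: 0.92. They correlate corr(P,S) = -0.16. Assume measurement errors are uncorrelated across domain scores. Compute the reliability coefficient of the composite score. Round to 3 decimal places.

Var(P+S) = 5.2² + 8.4² + 2·[5.2·8.4·(-0.16)] = 97.6 − 13.9776 = 83.6224.
With uncorrelated errors the cross-covariances are all true-score covariance, so they carry over unchanged; only the diagonal terms shrink to ρᵢσᵢ².
True-score variance = [5.2²·0.61 + 8.4²·0.92] − 13.9776 = 81.4096 − 13.9776 = 67.432.
Reliability = 67.432 / 83.6224 = 0.806.

0.806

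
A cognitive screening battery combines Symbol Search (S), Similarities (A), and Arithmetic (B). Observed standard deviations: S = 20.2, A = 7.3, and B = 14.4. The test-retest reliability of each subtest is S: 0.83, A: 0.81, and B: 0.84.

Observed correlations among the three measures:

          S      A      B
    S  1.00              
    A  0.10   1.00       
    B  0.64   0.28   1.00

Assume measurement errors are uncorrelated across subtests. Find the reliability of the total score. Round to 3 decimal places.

Var(S+A+B) = 20.2² + 7.3² + 14.4² + 2·[20.2·7.3·0.10 + 20.2·14.4·0.64 + 7.3·14.4·0.28] = 668.69 + 460.686 = 1129.38.
Under uncorrelated errors the observed covariances equal the true-score covariances, so only the own-variance terms attenuate.
True-score variance = [20.2²·0.83 + 7.3²·0.81 + 14.4²·0.84] + 460.686 = 556.02 + 460.686 = 1016.71.
Reliability = 1016.71 / 1129.38 = 0.900.

0.900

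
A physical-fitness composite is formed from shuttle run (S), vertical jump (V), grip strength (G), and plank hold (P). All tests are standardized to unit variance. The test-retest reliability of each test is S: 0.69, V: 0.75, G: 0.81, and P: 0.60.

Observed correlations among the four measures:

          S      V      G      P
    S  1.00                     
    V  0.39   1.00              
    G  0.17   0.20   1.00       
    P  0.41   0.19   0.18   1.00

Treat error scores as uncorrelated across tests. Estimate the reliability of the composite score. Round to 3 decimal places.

Var(S+V+G+P) = 4 + 2·[0.39 + 0.17 + 0.41 + 0.20 + 0.19 + 0.18] = 4 + 3.08 = 7.08.
Under uncorrelated errors the observed covariances equal the true-score covariances, so only the own-variance terms attenuate.
True-score variance = [0.69 + 0.75 + 0.81 + 0.60] + 3.08 = 2.85 + 3.08 = 5.93.
Reliability = 5.93 / 7.08 = 0.838.

0.838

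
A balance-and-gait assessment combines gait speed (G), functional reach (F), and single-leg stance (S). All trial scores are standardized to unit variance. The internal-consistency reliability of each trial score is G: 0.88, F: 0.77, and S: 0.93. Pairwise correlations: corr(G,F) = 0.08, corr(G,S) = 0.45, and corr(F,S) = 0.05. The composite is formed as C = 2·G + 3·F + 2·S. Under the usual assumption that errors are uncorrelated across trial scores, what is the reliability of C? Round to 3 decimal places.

Var(C) = 2² + 3² + 2² + 2·[6·0.08 + 4·0.45 + 6·0.05] = 17 + 5.16 = 22.16.
With uncorrelated errors the cross-covariances are all true-score covariance, so they carry over unchanged; only the diagonal terms shrink to ρᵢσᵢ².
True-score variance = [2²·0.88 + 3²·0.77 + 2²·0.93] + 5.16 = 14.17 + 5.16 = 19.33.
Reliability = 19.33 / 22.16 = 0.872.

0.872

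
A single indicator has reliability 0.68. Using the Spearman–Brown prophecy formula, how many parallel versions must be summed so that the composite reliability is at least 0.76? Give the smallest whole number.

2

k ≥ ρ*(1−ρ₁)/(ρ₁(1−ρ*)) = 0.76·0.32 / (0.68·0.24) = 1.490.
Smallest integer k = 2.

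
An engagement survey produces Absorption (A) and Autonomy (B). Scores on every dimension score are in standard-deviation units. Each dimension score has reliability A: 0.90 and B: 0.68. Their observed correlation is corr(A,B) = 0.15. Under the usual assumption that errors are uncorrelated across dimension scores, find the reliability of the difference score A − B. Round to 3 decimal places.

Var(A−B) = 1 + 1 − 2·0.15 = 2 − 0.3 = 1.7.
With uncorrelated errors the cross-covariances are all true-score covariance, so they carry over unchanged; only the diagonal terms shrink to ρᵢσᵢ².
True-score variance = [0.90 + 0.68] − 0.3 = 1.58 − 0.3 = 1.28.
Reliability = 1.28 / 1.7 = 0.753.

0.753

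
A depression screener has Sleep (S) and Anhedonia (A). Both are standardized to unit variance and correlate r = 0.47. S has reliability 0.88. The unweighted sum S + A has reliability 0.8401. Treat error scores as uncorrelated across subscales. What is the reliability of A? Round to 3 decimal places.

0.650

Var(S+A) = 2 + 2·0.47 = 2.940.
True-score variance = ρ_S + ρ_A + 2·0.47, so 0.8401 = (0.88 + ρ_A + 0.94) / 2.940.
ρ_A = 0.8401·2.940 − 0.88 − 0.94 = 0.650.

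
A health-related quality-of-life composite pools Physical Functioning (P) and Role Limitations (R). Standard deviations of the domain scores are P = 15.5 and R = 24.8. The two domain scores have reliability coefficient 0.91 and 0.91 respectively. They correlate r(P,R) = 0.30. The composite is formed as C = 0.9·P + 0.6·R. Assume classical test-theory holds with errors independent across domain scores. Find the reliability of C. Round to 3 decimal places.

Var(C) = 0.9²·15.5² + 0.6²·24.8² + 2·[0.54·15.5·24.8·0.30] = 416.017 + 124.546 = 540.563.
With uncorrelated errors the cross-covariances are all true-score covariance, so they carry over unchanged; only the diagonal terms shrink to ρᵢσᵢ².
True-score variance = [0.9²·15.5²·0.91 + 0.6²·24.8²·0.91] + 124.546 = 378.575 + 124.546 = 503.121.
Reliability = 503.121 / 540.563 = 0.931.

0.931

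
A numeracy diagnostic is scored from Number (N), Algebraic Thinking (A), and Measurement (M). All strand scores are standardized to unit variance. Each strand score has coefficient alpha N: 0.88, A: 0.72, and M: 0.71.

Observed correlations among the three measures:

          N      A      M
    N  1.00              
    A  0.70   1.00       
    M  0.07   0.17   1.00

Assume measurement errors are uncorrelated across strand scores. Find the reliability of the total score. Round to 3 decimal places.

0.859

Var(N+A+M) = 3 + 2·[0.70 + 0.07 + 0.17] = 3 + 1.88 = 4.88.
With uncorrelated errors the cross-covariances are all true-score covariance, so they carry over unchanged; only the diagonal terms shrink to ρᵢσᵢ².
True-score variance = [0.88 + 0.72 + 0.71] + 1.88 = 2.31 + 1.88 = 4.19.
Reliability = 4.19 / 4.88 = 0.859.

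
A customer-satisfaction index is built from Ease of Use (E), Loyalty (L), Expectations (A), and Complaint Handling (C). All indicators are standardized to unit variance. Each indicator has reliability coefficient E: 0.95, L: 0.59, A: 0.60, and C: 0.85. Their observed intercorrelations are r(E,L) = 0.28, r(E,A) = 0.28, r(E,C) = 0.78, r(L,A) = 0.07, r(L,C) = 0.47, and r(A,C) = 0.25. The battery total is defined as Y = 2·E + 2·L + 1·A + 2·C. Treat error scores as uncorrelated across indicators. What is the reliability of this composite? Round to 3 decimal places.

Var(Y) = 2² + 2² + 1 + 2² + 2·[4·0.28 + 2·0.28 + 4·0.78 + 2·0.07 + 4·0.47 + 2·0.25] = 13 + 14.64 = 27.64.
With uncorrelated errors the cross-covariances are all true-score covariance, so they carry over unchanged; only the diagonal terms shrink to ρᵢσᵢ².
True-score variance = [2²·0.95 + 2²·0.59 + 0.60 + 2²·0.85] + 14.64 = 10.16 + 14.64 = 24.8.
Reliability = 24.8 / 27.64 = 0.897.

0.897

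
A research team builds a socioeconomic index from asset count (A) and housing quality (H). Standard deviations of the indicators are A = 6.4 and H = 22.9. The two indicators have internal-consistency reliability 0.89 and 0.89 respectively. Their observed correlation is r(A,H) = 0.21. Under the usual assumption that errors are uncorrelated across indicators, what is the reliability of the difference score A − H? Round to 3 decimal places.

Var(A−H) = 6.4² + 22.9² − 2·6.4·22.9·0.21 = 565.37 − 61.5552 = 503.815.
Because errors are independent across components, Cov(Tᵢ,Tⱼ) = Cov(Xᵢ,Xⱼ); the off-diagonal part of the true-score variance is the same as above.
True-score variance = [6.4²·0.89 + 22.9²·0.89] − 61.5552 = 503.179 − 61.5552 = 441.624.
Reliability = 441.624 / 503.815 = 0.877.

0.877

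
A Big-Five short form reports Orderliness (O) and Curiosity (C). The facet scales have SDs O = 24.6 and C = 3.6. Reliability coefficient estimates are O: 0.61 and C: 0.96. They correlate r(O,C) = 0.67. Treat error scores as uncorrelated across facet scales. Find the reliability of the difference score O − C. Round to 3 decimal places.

Var(O−C) = 24.6² + 3.6² − 2·24.6·3.6·0.67 = 618.12 − 118.67 = 499.45.
Because errors are independent across components, Cov(Tᵢ,Tⱼ) = Cov(Xᵢ,Xⱼ); the off-diagonal part of the true-score variance is the same as above.
True-score variance = [24.6²·0.61 + 3.6²·0.96] − 118.67 = 381.589 − 118.67 = 262.919.
Reliability = 262.919 / 499.45 = 0.526.

0.526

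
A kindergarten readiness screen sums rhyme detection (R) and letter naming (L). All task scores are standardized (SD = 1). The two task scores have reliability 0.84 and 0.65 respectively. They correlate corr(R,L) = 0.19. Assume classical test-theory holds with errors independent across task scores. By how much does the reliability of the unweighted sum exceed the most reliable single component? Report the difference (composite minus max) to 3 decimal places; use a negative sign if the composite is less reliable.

-0.054

Var(sum) = 2 + 0.38 = 2.38; true-score variance = 1.49 + 0.38 = 1.87; composite reliability = 0.7857.
Max component reliability = 0.8400.
Difference = 0.7857 − 0.8400 = -0.054.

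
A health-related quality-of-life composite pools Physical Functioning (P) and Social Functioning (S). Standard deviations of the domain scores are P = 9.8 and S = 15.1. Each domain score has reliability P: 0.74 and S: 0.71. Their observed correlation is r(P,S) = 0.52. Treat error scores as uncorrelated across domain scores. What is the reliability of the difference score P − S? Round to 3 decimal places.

0.465

Var(P−S) = 9.8² + 15.1² − 2·9.8·15.1·0.52 = 324.05 − 153.899 = 170.151.
Because errors are independent across components, Cov(Tᵢ,Tⱼ) = Cov(Xᵢ,Xⱼ); the off-diagonal part of the true-score variance is the same as above.
True-score variance = [9.8²·0.74 + 15.1²·0.71] − 153.899 = 232.957 − 153.899 = 79.0575.
Reliability = 79.0575 / 170.151 = 0.465.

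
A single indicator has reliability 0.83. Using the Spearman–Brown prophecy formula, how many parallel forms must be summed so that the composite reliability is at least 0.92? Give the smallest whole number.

k ≥ ρ*(1−ρ₁)/(ρ₁(1−ρ*)) = 0.92·0.17 / (0.83·0.08) = 2.355.
Smallest integer k = 3.

3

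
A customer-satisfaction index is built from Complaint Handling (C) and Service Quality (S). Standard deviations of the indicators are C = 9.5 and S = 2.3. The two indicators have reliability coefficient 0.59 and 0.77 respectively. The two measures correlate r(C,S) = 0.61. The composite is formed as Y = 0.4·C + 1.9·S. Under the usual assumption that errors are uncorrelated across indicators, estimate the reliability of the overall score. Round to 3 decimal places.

Var(Y) = 0.4²·9.5² + 1.9²·2.3² + 2·[0.76·9.5·2.3·0.61] = 33.5369 + 20.2593 = 53.7962.
Under uncorrelated errors the observed covariances equal the true-score covariances, so only the own-variance terms attenuate.
True-score variance = [0.4²·9.5²·0.59 + 1.9²·2.3²·0.77] + 20.2593 = 23.2242 + 20.2593 = 43.4835.
Reliability = 43.4835 / 53.7962 = 0.808.

0.808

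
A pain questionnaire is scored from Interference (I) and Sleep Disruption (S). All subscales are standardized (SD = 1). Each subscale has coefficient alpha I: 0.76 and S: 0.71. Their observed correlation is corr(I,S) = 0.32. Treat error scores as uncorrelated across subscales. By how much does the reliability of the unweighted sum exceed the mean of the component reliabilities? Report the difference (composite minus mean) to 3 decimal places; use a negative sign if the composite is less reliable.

Var(sum) = 2 + 0.64 = 2.64; true-score variance = 1.47 + 0.64 = 2.11; composite reliability = 0.7992.
Mean component reliability = 0.7350.
Difference = 0.7992 − 0.7350 = 0.064.

0.064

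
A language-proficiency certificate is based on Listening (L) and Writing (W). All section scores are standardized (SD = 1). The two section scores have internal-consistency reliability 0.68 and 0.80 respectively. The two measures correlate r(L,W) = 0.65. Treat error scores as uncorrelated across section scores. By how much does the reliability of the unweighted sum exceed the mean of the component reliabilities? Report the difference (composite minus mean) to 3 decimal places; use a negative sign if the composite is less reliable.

Var(sum) = 2 + 1.3 = 3.3; true-score variance = 1.48 + 1.3 = 2.78; composite reliability = 0.8424.
Mean component reliability = 0.7400.
Difference = 0.8424 − 0.7400 = 0.102.

0.102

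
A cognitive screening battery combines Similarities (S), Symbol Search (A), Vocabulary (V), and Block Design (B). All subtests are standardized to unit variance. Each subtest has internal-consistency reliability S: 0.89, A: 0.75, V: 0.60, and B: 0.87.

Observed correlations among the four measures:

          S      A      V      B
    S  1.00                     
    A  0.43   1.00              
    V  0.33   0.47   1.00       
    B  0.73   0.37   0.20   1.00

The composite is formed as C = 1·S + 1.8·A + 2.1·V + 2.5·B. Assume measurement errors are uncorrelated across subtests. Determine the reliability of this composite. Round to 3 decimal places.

Var(C) = 1 + 1.8² + 2.1² + 2.5² + 2·[1.8·0.43 + 2.1·0.33 + 2.5·0.73 + 3.78·0.47 + 4.5·0.37 + 5.25·0.20] = 14.9 + 15.5672 = 30.4672.
With uncorrelated errors the cross-covariances are all true-score covariance, so they carry over unchanged; only the diagonal terms shrink to ρᵢσᵢ².
True-score variance = [0.89 + 1.8²·0.75 + 2.1²·0.60 + 2.5²·0.87] + 15.5672 = 11.4035 + 15.5672 = 26.9707.
Reliability = 26.9707 / 30.4672 = 0.885.

0.885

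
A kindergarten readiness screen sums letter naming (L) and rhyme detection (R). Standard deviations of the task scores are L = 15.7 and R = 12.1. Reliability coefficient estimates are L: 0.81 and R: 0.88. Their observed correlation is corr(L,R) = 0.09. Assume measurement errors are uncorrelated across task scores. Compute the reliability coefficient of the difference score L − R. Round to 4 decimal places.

0.8205

Var(L−R) = 15.7² + 12.1² − 2·15.7·12.1·0.09 = 392.9 − 34.1946 = 358.705.
Under uncorrelated errors the observed covariances equal the true-score covariances, so only the own-variance terms attenuate.
True-score variance = [15.7²·0.81 + 12.1²·0.88] − 34.1946 = 328.498 − 34.1946 = 294.303.
Reliability = 294.303 / 358.705 = 0.8205.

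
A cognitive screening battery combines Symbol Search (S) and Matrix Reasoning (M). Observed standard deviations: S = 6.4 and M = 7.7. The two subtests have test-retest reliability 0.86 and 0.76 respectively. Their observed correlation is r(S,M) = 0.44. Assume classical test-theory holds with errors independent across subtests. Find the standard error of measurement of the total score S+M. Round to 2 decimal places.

4.47

Var(total) = 100.25 + 43.3664 = 143.616.
True-score variance = 80.286 + 43.3664 = 123.652, so reliability = 0.8610.
Error variance = 143.616 − 123.652 = 19.964; SEM = √19.964 = 4.47.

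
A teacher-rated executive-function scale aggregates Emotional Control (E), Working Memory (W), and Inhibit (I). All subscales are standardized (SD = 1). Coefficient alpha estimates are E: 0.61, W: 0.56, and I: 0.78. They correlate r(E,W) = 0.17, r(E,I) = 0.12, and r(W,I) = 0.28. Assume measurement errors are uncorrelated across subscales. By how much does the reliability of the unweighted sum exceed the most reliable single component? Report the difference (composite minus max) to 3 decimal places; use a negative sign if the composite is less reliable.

Var(sum) = 3 + 1.14 = 4.14; true-score variance = 1.95 + 1.14 = 3.09; composite reliability = 0.7464.
Max component reliability = 0.7800.
Difference = 0.7464 − 0.7800 = -0.034.

-0.034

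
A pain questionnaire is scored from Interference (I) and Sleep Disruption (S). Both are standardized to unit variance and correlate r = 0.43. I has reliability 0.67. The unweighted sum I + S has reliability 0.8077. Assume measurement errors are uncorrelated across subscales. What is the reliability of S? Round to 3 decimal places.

Var(I+S) = 2 + 2·0.43 = 2.860.
True-score variance = ρ_I + ρ_S + 2·0.43, so 0.8077 = (0.67 + ρ_S + 0.86) / 2.860.
ρ_S = 0.8077·2.860 − 0.67 − 0.86 = 0.780.

0.780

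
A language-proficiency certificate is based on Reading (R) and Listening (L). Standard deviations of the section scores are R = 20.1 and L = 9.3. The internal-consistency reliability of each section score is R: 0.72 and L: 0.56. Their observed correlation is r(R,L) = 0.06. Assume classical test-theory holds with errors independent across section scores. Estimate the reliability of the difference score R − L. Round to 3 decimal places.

0.677

Var(R−L) = 20.1² + 9.3² − 2·20.1·9.3·0.06 = 490.5 − 22.4316 = 468.068.
Because errors are independent across components, Cov(Tᵢ,Tⱼ) = Cov(Xᵢ,Xⱼ); the off-diagonal part of the true-score variance is the same as above.
True-score variance = [20.1²·0.72 + 9.3²·0.56] − 22.4316 = 339.322 − 22.4316 = 316.89.
Reliability = 316.89 / 468.068 = 0.677.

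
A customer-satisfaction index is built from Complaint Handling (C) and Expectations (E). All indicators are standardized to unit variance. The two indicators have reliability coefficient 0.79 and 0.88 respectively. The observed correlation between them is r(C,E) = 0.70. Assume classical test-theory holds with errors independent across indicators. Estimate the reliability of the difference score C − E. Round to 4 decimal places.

Var(C−E) = 1 + 1 − 2·0.70 = 2 − 1.4 = 0.6.
With uncorrelated errors the cross-covariances are all true-score covariance, so they carry over unchanged; only the diagonal terms shrink to ρᵢσᵢ².
True-score variance = [0.79 + 0.88] − 1.4 = 1.67 − 1.4 = 0.27.
Reliability = 0.27 / 0.6 = 0.4500.

0.4500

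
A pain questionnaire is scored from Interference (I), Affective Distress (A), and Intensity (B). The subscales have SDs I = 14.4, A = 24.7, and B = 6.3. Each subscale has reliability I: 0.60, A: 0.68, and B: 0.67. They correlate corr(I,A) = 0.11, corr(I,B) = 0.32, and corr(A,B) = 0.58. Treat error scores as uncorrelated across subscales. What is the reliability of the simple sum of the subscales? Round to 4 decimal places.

0.7519

Var(I+A+B) = 14.4² + 24.7² + 6.3² + 2·[14.4·24.7·0.11 + 14.4·6.3·0.32 + 24.7·6.3·0.58] = 857.14 + 316.818 = 1173.96.
With uncorrelated errors the cross-covariances are all true-score covariance, so they carry over unchanged; only the diagonal terms shrink to ρᵢσᵢ².
True-score variance = [14.4²·0.60 + 24.7²·0.68 + 6.3²·0.67] + 316.818 = 565.87 + 316.818 = 882.688.
Reliability = 882.688 / 1173.96 = 0.7519.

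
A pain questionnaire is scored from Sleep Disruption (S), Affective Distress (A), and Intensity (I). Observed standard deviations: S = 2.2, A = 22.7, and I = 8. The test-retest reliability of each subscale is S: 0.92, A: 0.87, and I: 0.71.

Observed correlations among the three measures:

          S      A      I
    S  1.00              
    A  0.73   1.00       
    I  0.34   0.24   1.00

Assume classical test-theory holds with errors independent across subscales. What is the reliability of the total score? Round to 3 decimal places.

Var(S+A+I) = 2.2² + 22.7² + 8² + 2·[2.2·22.7·0.73 + 2.2·8·0.34 + 22.7·8·0.24] = 584.13 + 172.048 = 756.178.
Because errors are independent across components, Cov(Tᵢ,Tⱼ) = Cov(Xᵢ,Xⱼ); the off-diagonal part of the true-score variance is the same as above.
True-score variance = [2.2²·0.92 + 22.7²·0.87 + 8²·0.71] + 172.048 = 498.195 + 172.048 = 670.244.
Reliability = 670.244 / 756.178 = 0.886.

0.886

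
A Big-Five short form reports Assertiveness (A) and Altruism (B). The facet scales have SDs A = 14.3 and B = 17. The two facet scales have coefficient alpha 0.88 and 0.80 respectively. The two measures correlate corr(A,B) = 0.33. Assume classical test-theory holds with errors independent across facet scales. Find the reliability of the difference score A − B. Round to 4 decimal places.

0.7528

Var(A−B) = 14.3² + 17² − 2·14.3·17·0.33 = 493.49 − 160.446 = 333.044.
Because errors are independent across components, Cov(Tᵢ,Tⱼ) = Cov(Xᵢ,Xⱼ); the off-diagonal part of the true-score variance is the same as above.
True-score variance = [14.3²·0.88 + 17²·0.80] − 160.446 = 411.151 − 160.446 = 250.705.
Reliability = 250.705 / 333.044 = 0.7528.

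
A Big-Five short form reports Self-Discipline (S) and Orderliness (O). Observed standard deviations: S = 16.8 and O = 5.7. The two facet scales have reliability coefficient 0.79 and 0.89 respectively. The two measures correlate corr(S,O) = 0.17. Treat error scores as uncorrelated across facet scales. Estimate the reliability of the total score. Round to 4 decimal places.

Var(S+O) = 16.8² + 5.7² + 2·[16.8·5.7·0.17] = 314.73 + 32.5584 = 347.288.
Because errors are independent across components, Cov(Tᵢ,Tⱼ) = Cov(Xᵢ,Xⱼ); the off-diagonal part of the true-score variance is the same as above.
True-score variance = [16.8²·0.79 + 5.7²·0.89] + 32.5584 = 251.886 + 32.5584 = 284.444.
Reliability = 284.444 / 347.288 = 0.8190.

0.8190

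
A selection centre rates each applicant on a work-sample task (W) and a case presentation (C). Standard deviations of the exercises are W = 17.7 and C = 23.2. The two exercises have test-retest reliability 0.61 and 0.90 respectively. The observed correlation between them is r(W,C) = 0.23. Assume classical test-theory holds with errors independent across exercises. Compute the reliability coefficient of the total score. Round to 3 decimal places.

Var(W+C) = 17.7² + 23.2² + 2·[17.7·23.2·0.23] = 851.53 + 188.894 = 1040.42.
With uncorrelated errors the cross-covariances are all true-score covariance, so they carry over unchanged; only the diagonal terms shrink to ρᵢσᵢ².
True-score variance = [17.7²·0.61 + 23.2²·0.90] + 188.894 = 675.523 + 188.894 = 864.417.
Reliability = 864.417 / 1040.42 = 0.831.

0.831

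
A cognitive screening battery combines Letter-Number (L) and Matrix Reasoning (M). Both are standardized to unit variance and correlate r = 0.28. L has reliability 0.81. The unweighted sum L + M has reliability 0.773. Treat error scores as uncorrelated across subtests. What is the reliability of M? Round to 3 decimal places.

Var(L+M) = 2 + 2·0.28 = 2.560.
True-score variance = ρ_L + ρ_M + 2·0.28, so 0.773 = (0.81 + ρ_M + 0.56) / 2.560.
ρ_M = 0.773·2.560 − 0.81 − 0.56 = 0.609.

0.609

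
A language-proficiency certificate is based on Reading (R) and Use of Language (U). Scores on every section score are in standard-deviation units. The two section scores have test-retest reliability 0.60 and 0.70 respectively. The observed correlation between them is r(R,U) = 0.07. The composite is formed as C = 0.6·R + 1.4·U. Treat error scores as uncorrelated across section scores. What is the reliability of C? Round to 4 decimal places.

0.6997

Var(C) = 0.6² + 1.4² + 2·[0.84·0.07] = 2.32 + 0.1176 = 2.4376.
Because errors are independent across components, Cov(Tᵢ,Tⱼ) = Cov(Xᵢ,Xⱼ); the off-diagonal part of the true-score variance is the same as above.
True-score variance = [0.6²·0.60 + 1.4²·0.70] + 0.1176 = 1.588 + 0.1176 = 1.7056.
Reliability = 1.7056 / 2.4376 = 0.6997.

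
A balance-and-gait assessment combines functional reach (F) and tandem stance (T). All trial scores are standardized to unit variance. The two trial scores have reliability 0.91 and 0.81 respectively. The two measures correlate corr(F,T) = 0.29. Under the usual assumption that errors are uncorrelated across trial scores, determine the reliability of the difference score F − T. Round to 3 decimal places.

Var(F−T) = 1 + 1 − 2·0.29 = 2 − 0.58 = 1.42.
With uncorrelated errors the cross-covariances are all true-score covariance, so they carry over unchanged; only the diagonal terms shrink to ρᵢσᵢ².
True-score variance = [0.91 + 0.81] − 0.58 = 1.72 − 0.58 = 1.14.
Reliability = 1.14 / 1.42 = 0.803.

0.803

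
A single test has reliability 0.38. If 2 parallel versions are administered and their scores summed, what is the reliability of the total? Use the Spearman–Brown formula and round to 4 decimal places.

0.5507

ρ_k = kρ / (1 + (k−1)ρ) = 2·0.38 / (1 + 1·0.38) = 0.760 / 1.380 = 0.5507.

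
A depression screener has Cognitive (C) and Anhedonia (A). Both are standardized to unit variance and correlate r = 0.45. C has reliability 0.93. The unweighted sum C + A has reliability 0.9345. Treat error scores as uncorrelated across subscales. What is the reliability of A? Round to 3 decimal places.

Var(C+A) = 2 + 2·0.45 = 2.900.
True-score variance = ρ_C + ρ_A + 2·0.45, so 0.9345 = (0.93 + ρ_A + 0.90) / 2.900.
ρ_A = 0.9345·2.900 − 0.93 − 0.90 = 0.880.

0.880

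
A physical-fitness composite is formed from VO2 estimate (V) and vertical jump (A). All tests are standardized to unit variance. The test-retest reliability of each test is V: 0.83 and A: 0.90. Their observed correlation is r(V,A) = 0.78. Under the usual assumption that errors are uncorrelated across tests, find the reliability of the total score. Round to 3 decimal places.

Var(V+A) = 2 + 2·[0.78] = 2 + 1.56 = 3.56.
With uncorrelated errors the cross-covariances are all true-score covariance, so they carry over unchanged; only the diagonal terms shrink to ρᵢσᵢ².
True-score variance = [0.83 + 0.90] + 1.56 = 1.73 + 1.56 = 3.29.
Reliability = 3.29 / 3.56 = 0.924.

0.924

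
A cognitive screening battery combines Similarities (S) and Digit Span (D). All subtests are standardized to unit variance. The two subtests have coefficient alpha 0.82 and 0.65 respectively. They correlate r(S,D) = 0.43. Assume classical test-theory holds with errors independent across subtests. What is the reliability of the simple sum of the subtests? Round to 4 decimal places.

Var(S+D) = 2 + 2·[0.43] = 2 + 0.86 = 2.86.
Under uncorrelated errors the observed covariances equal the true-score covariances, so only the own-variance terms attenuate.
True-score variance = [0.82 + 0.65] + 0.86 = 1.47 + 0.86 = 2.33.
Reliability = 2.33 / 2.86 = 0.8147.

0.8147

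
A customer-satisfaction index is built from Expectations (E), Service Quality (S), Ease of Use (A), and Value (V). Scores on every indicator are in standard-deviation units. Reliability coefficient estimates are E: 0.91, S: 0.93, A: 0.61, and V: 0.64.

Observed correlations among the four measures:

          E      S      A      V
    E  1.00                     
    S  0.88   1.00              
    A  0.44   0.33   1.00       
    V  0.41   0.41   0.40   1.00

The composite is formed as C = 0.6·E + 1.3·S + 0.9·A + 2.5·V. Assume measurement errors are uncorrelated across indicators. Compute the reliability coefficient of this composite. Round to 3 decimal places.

0.844

Var(C) = 0.6² + 1.3² + 0.9² + 2.5² + 2·[0.78·0.88 + 0.54·0.44 + 1.5·0.41 + 1.17·0.33 + 3.25·0.41 + 2.25·0.40] = 9.11 + 8.3152 = 17.4252.
With uncorrelated errors the cross-covariances are all true-score covariance, so they carry over unchanged; only the diagonal terms shrink to ρᵢσᵢ².
True-score variance = [0.6²·0.91 + 1.3²·0.93 + 0.9²·0.61 + 2.5²·0.64] + 8.3152 = 6.3934 + 8.3152 = 14.7086.
Reliability = 14.7086 / 17.4252 = 0.844.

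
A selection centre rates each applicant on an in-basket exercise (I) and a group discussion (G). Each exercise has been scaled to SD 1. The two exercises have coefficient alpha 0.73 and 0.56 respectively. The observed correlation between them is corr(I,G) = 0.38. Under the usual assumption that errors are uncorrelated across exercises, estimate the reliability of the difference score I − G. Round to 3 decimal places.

Var(I−G) = 1 + 1 − 2·0.38 = 2 − 0.76 = 1.24.
Because errors are independent across components, Cov(Tᵢ,Tⱼ) = Cov(Xᵢ,Xⱼ); the off-diagonal part of the true-score variance is the same as above.
True-score variance = [0.73 + 0.56] − 0.76 = 1.29 − 0.76 = 0.53.
Reliability = 0.53 / 1.24 = 0.427.

0.427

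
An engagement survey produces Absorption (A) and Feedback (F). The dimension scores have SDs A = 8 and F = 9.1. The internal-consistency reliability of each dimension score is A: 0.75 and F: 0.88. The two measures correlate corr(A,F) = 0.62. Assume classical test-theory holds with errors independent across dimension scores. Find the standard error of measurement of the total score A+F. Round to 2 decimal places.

5.09

Var(total) = 146.81 + 90.272 = 237.082.
True-score variance = 120.873 + 90.272 = 211.145, so reliability = 0.8906.
Error variance = 237.082 − 211.145 = 25.9372; SEM = √25.9372 = 5.09.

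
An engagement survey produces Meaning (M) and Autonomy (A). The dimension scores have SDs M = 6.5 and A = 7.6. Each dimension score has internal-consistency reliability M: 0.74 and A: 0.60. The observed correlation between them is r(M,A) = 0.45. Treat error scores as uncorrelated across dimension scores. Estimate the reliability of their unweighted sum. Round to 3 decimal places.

0.764

Var(M+A) = 6.5² + 7.6² + 2·[6.5·7.6·0.45] = 100.01 + 44.46 = 144.47.
Because errors are independent across components, Cov(Tᵢ,Tⱼ) = Cov(Xᵢ,Xⱼ); the off-diagonal part of the true-score variance is the same as above.
True-score variance = [6.5²·0.74 + 7.6²·0.60] + 44.46 = 65.921 + 44.46 = 110.381.
Reliability = 110.381 / 144.47 = 0.764.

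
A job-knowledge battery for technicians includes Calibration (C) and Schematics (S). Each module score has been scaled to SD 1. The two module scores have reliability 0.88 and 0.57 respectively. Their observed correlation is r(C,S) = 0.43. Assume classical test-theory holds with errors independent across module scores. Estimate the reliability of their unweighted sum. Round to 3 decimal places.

Var(C+S) = 2 + 2·[0.43] = 2 + 0.86 = 2.86.
With uncorrelated errors the cross-covariances are all true-score covariance, so they carry over unchanged; only the diagonal terms shrink to ρᵢσᵢ².
True-score variance = [0.88 + 0.57] + 0.86 = 1.45 + 0.86 = 2.31.
Reliability = 2.31 / 2.86 = 0.808.

0.808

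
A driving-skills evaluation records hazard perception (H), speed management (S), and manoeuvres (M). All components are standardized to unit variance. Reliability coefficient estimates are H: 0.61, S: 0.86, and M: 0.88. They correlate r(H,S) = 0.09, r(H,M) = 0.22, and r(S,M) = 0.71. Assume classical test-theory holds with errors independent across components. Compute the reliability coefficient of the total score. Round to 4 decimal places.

0.8710

Var(H+S+M) = 3 + 2·[0.09 + 0.22 + 0.71] = 3 + 2.04 = 5.04.
With uncorrelated errors the cross-covariances are all true-score covariance, so they carry over unchanged; only the diagonal terms shrink to ρᵢσᵢ².
True-score variance = [0.61 + 0.86 + 0.88] + 2.04 = 2.35 + 2.04 = 4.39.
Reliability = 4.39 / 5.04 = 0.8710.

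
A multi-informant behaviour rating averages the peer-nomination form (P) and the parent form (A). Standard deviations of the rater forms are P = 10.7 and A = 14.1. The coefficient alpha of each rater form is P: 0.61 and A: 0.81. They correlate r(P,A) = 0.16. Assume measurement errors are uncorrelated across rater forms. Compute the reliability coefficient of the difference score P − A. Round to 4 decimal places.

0.6890

Var(P−A) = 10.7² + 14.1² − 2·10.7·14.1·0.16 = 313.3 − 48.2784 = 265.022.
Under uncorrelated errors the observed covariances equal the true-score covariances, so only the own-variance terms attenuate.
True-score variance = [10.7²·0.61 + 14.1²·0.81] − 48.2784 = 230.875 − 48.2784 = 182.597.
Reliability = 182.597 / 265.022 = 0.6890.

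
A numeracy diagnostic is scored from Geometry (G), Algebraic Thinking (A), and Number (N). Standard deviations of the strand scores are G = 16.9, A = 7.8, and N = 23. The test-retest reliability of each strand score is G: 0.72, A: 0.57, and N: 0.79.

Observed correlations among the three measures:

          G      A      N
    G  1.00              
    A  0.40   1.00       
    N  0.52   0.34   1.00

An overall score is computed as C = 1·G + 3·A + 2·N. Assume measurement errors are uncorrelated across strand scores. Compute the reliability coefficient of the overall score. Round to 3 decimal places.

Var(C) = 16.9² + 3²·7.8² + 2²·23² + 2·[3·16.9·7.8·0.40 + 2·16.9·23·0.52 + 6·7.8·23·0.34] = 2949.17 + 1856.82 = 4805.99.
Under uncorrelated errors the observed covariances equal the true-score covariances, so only the own-variance terms attenuate.
True-score variance = [16.9²·0.72 + 3²·7.8²·0.57 + 2²·23²·0.79] + 1856.82 = 2189.39 + 1856.82 = 4046.2.
Reliability = 4046.2 / 4805.99 = 0.842.

0.842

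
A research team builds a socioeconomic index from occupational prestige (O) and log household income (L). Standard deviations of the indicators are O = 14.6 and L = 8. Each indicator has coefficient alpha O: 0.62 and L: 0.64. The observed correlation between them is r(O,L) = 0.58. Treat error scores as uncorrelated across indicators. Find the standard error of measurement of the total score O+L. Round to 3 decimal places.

10.200

Var(total) = 277.16 + 135.488 = 412.648.
True-score variance = 173.119 + 135.488 = 308.607, so reliability = 0.7479.
Error variance = 412.648 − 308.607 = 104.041; SEM = √104.041 = 10.200.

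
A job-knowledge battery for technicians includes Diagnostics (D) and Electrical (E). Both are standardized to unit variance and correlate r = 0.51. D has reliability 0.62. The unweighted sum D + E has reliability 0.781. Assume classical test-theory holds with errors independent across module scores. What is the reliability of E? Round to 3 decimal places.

0.719

Var(D+E) = 2 + 2·0.51 = 3.020.
True-score variance = ρ_D + ρ_E + 2·0.51, so 0.781 = (0.62 + ρ_E + 1.02) / 3.020.
ρ_E = 0.781·3.020 − 0.62 − 1.02 = 0.719.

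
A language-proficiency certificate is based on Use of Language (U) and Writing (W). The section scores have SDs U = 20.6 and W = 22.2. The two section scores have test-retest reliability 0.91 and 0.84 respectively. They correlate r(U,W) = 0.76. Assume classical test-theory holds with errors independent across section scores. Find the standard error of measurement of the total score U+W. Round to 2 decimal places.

10.82

Var(total) = 917.2 + 695.126 = 1612.33.
True-score variance = 800.153 + 695.126 = 1495.28, so reliability = 0.9274.
Error variance = 1612.33 − 1495.28 = 117.047; SEM = √117.047 = 10.82.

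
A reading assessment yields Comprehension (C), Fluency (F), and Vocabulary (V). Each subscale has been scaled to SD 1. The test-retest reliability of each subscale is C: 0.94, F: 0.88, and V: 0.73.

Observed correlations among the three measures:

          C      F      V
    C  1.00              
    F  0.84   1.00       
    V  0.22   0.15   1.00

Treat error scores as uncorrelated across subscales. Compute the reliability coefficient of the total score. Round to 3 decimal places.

Var(C+F+V) = 3 + 2·[0.84 + 0.22 + 0.15] = 3 + 2.42 = 5.42.
Under uncorrelated errors the observed covariances equal the true-score covariances, so only the own-variance terms attenuate.
True-score variance = [0.94 + 0.88 + 0.73] + 2.42 = 2.55 + 2.42 = 4.97.
Reliability = 4.97 / 5.42 = 0.917.

0.917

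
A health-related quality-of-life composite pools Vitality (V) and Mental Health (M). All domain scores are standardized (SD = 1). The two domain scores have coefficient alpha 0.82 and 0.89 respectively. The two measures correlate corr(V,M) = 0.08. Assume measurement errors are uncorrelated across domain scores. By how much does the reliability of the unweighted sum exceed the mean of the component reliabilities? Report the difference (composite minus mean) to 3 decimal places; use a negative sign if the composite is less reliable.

0.011

Var(sum) = 2 + 0.16 = 2.16; true-score variance = 1.71 + 0.16 = 1.87; composite reliability = 0.8657.
Mean component reliability = 0.8550.
Difference = 0.8657 − 0.8550 = 0.011.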